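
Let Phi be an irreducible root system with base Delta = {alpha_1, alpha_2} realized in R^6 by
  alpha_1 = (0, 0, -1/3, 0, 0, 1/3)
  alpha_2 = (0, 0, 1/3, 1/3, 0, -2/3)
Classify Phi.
G_2

Compute the Cartan integers a_ij = 2(alpha_i, alpha_j)/(alpha_j, alpha_j); the resulting 2x2 Cartan matrix is
[[2, -1], [-3, 2]].
The roots have two lengths (squared-length ratio 3:1); the short ones are alpha_{1}. The associated Dynkin diagram is two nodes joined by a triple edge (G_2), so the type is G_2.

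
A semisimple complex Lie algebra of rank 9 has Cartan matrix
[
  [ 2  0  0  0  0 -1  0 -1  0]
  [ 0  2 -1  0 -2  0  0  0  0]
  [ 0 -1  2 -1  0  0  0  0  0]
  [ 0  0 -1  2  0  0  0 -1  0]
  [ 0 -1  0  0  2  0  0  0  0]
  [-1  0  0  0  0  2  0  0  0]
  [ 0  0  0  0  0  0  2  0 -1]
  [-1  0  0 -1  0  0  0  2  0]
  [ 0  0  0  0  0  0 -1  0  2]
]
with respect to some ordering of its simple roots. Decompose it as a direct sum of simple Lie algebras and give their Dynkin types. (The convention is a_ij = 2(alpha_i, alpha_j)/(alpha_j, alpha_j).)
The diagram associated to this matrix has two connected components: the simple roots {alpha_7, alpha_9} form a chain of 2 nodes with single edges (A_2), and {alpha_1, alpha_2, alpha_3, alpha_4, alpha_5, alpha_6, alpha_8} form a chain of 7 nodes with a double edge at one end; the terminal node there is the unique short simple root (B_7). A semisimple Lie algebra decomposes uniquely as the direct sum of simple ideals, one per connected component of its Dynkin diagram, so g ≅ A_2 ⊕ B_7 (dimension 8 + 105 = 113).

A2 + B7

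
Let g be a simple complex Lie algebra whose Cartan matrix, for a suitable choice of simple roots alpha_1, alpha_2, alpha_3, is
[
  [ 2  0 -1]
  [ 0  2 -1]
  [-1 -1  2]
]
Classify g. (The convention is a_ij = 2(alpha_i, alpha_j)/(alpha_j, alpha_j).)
The matrix has rank 3 with 2's on the diagonal. Reading the off-diagonal entries as Dynkin edges (a single edge where a_ij = a_ji = -1; a double or triple edge where a_ij * a_ji = 2 or 3), the diagram is a chain of 3 nodes with single edges (A_3). One simple-root ordering that puts it in standard form is (alpha_2, alpha_3, alpha_1). So the algebra is type A_3, i.e. sl(4).

type A_3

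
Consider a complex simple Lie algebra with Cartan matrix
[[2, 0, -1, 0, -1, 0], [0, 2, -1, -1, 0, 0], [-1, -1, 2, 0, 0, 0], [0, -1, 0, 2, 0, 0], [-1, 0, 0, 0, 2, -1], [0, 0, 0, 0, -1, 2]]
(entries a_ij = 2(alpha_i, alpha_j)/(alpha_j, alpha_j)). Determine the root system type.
The matrix has rank 6 with 2's on the diagonal. Reading the off-diagonal entries as Dynkin edges (a single edge where a_ij = a_ji = -1; a double or triple edge where a_ij * a_ji = 2 or 3), the diagram is a chain of 6 nodes with single edges (A_6). One simple-root ordering that puts it in standard form is (alpha_4, alpha_2, alpha_3, alpha_1, alpha_5, alpha_6). So the algebra is type A_6, i.e. sl(7).

A6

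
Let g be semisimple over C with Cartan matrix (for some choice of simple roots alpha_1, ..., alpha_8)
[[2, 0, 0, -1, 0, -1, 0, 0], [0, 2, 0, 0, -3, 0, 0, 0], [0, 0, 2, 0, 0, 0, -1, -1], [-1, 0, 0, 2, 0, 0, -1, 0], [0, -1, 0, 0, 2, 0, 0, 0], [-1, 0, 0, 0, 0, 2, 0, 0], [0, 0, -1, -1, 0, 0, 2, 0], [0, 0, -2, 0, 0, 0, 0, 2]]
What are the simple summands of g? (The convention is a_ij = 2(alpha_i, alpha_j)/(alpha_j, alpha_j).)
The diagram associated to this matrix has two connected components: the simple roots {alpha_1, alpha_3, alpha_4, alpha_6, alpha_7, alpha_8} form a chain of 6 nodes with a double edge at one end; the terminal node there is the unique long simple root (C_6), and {alpha_2, alpha_5} form two nodes joined by a triple edge (G_2). A semisimple Lie algebra decomposes uniquely as the direct sum of simple ideals, one per connected component of its Dynkin diagram, so g ≅ C_6 ⊕ G_2 (dimension 78 + 14 = 92).

type C_6 + type G_2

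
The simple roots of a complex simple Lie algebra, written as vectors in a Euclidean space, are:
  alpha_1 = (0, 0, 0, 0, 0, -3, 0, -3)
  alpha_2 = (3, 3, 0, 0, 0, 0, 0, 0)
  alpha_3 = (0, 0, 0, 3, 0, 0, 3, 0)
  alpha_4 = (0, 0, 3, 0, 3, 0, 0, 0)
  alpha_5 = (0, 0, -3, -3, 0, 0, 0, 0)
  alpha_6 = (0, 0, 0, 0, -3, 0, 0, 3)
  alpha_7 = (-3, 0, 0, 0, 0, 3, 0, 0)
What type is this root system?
A_7

Compute the Cartan integers a_ij = 2(alpha_i, alpha_j)/(alpha_j, alpha_j); the resulting 7x7 Cartan matrix is
[[2, 0, 0, 0, 0, -1, -1], [0, 2, 0, 0, 0, 0, -1], [0, 0, 2, 0, -1, 0, 0], [0, 0, 0, 2, -1, -1, 0], [0, 0, -1, -1, 2, 0, 0], [-1, 0, 0, -1, 0, 2, 0], [-1, -1, 0, 0, 0, 0, 2]].
All simple roots have the same length, so the diagram is simply laced. The associated Dynkin diagram is a chain of 7 nodes with single edges (A_7), so the type is A_7 (the algebra sl(8)).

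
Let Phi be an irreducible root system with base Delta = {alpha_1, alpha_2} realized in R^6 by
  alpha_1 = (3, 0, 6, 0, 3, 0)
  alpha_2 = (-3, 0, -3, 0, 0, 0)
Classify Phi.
G_2

Compute the Cartan integers a_ij = 2(alpha_i, alpha_j)/(alpha_j, alpha_j); the resulting 2x2 Cartan matrix is
[[2, -3], [-1, 2]].
The roots have two lengths (squared-length ratio 3:1); the short ones are alpha_{2}. The associated Dynkin diagram is two nodes joined by a triple edge (G_2), so the type is G_2.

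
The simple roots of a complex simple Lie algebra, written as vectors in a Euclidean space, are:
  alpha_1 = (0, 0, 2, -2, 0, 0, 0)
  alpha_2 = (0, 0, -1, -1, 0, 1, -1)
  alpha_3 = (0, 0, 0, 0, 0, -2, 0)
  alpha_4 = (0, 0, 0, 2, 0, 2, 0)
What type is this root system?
Compute the Cartan integers a_ij = 2(alpha_i, alpha_j)/(alpha_j, alpha_j); the resulting 4x4 Cartan matrix is
[[2, 0, 0, -1], [0, 2, -1, 0], [0, -1, 2, -1], [-1, 0, -2, 2]].
The roots have two lengths (squared-length ratio 2:1); the short ones are alpha_{2,3}. The associated Dynkin diagram is a chain of 4 nodes with a double edge between the middle two (F_4), so the type is F_4.

F_4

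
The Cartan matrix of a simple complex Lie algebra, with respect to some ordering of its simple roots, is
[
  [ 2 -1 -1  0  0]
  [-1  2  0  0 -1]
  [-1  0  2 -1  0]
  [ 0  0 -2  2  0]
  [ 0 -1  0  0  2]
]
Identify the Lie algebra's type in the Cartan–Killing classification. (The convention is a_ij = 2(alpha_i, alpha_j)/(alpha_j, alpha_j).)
C_5

The matrix has rank 5 with 2's on the diagonal. Reading the off-diagonal entries as Dynkin edges (a single edge where a_ij = a_ji = -1; a double or triple edge where a_ij * a_ji = 2 or 3), the diagram is a chain of 5 nodes with a double edge at one end; the terminal node there is the unique long simple root (C_5). One simple-root ordering that puts it in standard form is (alpha_5, alpha_2, alpha_1, alpha_3, alpha_4). So the algebra is type C_5, i.e. sp(10).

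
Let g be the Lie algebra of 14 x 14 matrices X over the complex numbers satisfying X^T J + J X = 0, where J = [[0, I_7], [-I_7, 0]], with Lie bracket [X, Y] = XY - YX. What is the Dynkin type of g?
This is sp(14), which has dimension 14(14+1)/2 = 105 and rank 14/2 = 7. In the classification of classical Lie algebras, the symplectic algebra sp(2n) has type C_n; here n = 7, so the Dynkin diagram is a chain of 7 nodes with a double edge at one end; the terminal node there is the unique long simple root (C_7). Hence the type is C_7.

C7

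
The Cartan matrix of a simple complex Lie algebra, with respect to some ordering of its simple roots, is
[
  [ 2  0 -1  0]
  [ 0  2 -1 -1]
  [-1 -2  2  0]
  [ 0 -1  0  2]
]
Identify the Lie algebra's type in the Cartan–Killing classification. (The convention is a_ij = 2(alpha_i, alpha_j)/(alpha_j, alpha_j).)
The matrix has rank 4 with 2's on the diagonal. Reading the off-diagonal entries as Dynkin edges (a single edge where a_ij = a_ji = -1; a double or triple edge where a_ij * a_ji = 2 or 3), the diagram is a chain of 4 nodes with a double edge between the middle two (F_4). One simple-root ordering that puts it in standard form is (alpha_1, alpha_3, alpha_2, alpha_4). So the algebra is type F_4.

type F_4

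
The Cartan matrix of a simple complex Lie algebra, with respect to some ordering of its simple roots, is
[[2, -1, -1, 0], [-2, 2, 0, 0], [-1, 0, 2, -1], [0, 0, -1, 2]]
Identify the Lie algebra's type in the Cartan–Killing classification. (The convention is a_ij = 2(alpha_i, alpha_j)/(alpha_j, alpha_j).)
The matrix has rank 4 with 2's on the diagonal. Reading the off-diagonal entries as Dynkin edges (a single edge where a_ij = a_ji = -1; a double or triple edge where a_ij * a_ji = 2 or 3), the diagram is a chain of 4 nodes with a double edge at one end; the terminal node there is the unique long simple root (C_4). One simple-root ordering that puts it in standard form is (alpha_4, alpha_3, alpha_1, alpha_2). So the algebra is type C_4, i.e. sp(8).

C_4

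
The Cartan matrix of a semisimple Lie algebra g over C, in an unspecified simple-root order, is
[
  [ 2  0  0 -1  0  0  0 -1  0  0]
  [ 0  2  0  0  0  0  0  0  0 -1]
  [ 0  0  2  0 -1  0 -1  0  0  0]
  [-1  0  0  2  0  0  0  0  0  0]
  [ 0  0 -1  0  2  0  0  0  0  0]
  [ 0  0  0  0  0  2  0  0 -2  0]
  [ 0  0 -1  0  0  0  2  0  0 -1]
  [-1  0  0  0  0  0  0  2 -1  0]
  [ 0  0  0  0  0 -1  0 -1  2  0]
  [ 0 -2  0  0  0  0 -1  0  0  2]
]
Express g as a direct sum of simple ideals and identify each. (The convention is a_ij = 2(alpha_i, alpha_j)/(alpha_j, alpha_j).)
B5 + C5

The diagram associated to this matrix has two connected components: the simple roots {alpha_2, alpha_3, alpha_5, alpha_7, alpha_10} form a chain of 5 nodes with a double edge at one end; the terminal node there is the unique short simple root (B_5), and {alpha_1, alpha_4, alpha_6, alpha_8, alpha_9} form a chain of 5 nodes with a double edge at one end; the terminal node there is the unique long simple root (C_5). A semisimple Lie algebra decomposes uniquely as the direct sum of simple ideals, one per connected component of its Dynkin diagram, so g ≅ B_5 ⊕ C_5 (dimension 55 + 55 = 110).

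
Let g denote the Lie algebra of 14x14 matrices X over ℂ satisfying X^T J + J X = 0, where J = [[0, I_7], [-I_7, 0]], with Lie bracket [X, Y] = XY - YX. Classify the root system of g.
C_7

This is sp(14), which has dimension 14(14+1)/2 = 105 and rank 14/2 = 7. In the classification of classical Lie algebras, the symplectic algebra sp(2n) has type C_n; here n = 7, so the Dynkin diagram is a chain of 7 nodes with a double edge at one end; the terminal node there is the unique long simple root (C_7). Hence the type is C_7.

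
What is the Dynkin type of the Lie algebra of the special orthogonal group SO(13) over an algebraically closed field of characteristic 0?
This is so(13) with 13 odd, which has dimension 13(13-1)/2 = 78 and rank (13-1)/2 = 6. In the classification of classical Lie algebras, the orthogonal algebra so(2n+1) in an odd number of variables has type B_n; here n = 6, so the Dynkin diagram is a chain of 6 nodes with a double edge at one end; the terminal node there is the unique short simple root (B_6). Hence the type is B_6.

B6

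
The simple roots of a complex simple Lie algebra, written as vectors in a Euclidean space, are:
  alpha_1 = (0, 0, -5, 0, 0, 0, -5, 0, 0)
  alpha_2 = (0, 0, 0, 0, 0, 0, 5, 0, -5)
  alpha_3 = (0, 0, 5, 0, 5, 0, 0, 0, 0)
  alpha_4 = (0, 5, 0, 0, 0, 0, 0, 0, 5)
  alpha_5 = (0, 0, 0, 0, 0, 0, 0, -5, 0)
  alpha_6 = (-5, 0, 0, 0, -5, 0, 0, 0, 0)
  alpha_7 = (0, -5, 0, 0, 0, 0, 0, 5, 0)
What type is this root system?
B7

Compute the Cartan integers a_ij = 2(alpha_i, alpha_j)/(alpha_j, alpha_j); the resulting 7x7 Cartan matrix is
[[2, -1, -1, 0, 0, 0, 0], [-1, 2, 0, -1, 0, 0, 0], [-1, 0, 2, 0, 0, -1, 0], [0, -1, 0, 2, 0, 0, -1], [0, 0, 0, 0, 2, 0, -1], [0, 0, -1, 0, 0, 2, 0], [0, 0, 0, -1, -2, 0, 2]].
The roots have two lengths (squared-length ratio 2:1); the short ones are alpha_{5}. The associated Dynkin diagram is a chain of 7 nodes with a double edge at one end; the terminal node there is the unique short simple root (B_7), so the type is B_7 (the algebra so(15)).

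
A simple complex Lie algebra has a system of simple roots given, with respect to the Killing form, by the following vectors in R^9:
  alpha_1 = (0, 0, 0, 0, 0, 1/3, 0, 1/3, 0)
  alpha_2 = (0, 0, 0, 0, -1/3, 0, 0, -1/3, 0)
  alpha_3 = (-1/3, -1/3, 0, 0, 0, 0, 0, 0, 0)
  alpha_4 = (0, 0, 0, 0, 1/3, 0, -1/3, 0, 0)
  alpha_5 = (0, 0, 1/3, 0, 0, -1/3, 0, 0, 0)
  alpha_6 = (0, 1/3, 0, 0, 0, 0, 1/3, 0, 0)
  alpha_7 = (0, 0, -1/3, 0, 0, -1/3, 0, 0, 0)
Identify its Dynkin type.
Compute the Cartan integers a_ij = 2(alpha_i, alpha_j)/(alpha_j, alpha_j); the resulting 7x7 Cartan matrix is
[[2, -1, 0, 0, -1, 0, -1], [-1, 2, 0, -1, 0, 0, 0], [0, 0, 2, 0, 0, -1, 0], [0, -1, 0, 2, 0, -1, 0], [-1, 0, 0, 0, 2, 0, 0], [0, 0, -1, -1, 0, 2, 0], [-1, 0, 0, 0, 0, 0, 2]].
All simple roots have the same length, so the diagram is simply laced. The associated Dynkin diagram is a chain of 5 nodes with a fork of two nodes at one end (D_7), so the type is D_7 (the algebra so(14)).

D_7 (so(14))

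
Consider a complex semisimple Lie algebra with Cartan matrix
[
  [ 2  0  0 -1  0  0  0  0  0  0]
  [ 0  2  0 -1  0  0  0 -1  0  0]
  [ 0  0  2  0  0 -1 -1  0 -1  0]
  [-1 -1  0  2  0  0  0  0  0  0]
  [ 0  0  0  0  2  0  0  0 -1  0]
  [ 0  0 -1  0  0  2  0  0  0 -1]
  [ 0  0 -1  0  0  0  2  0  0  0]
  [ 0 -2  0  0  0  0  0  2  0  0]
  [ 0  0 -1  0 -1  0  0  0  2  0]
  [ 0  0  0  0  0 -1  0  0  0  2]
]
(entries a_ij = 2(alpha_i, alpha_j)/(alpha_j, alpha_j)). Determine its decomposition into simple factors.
The diagram associated to this matrix has two connected components: the simple roots {alpha_1, alpha_2, alpha_4, alpha_8} form a chain of 4 nodes with a double edge at one end; the terminal node there is the unique long simple root (C_4), and {alpha_3, alpha_5, alpha_6, alpha_7, alpha_9, alpha_10} form a chain of 5 nodes with one extra node attached to the third node from one end (E_6). A semisimple Lie algebra decomposes uniquely as the direct sum of simple ideals, one per connected component of its Dynkin diagram, so g ≅ C_4 ⊕ E_6 (dimension 36 + 78 = 114).

type C_4 + type E_6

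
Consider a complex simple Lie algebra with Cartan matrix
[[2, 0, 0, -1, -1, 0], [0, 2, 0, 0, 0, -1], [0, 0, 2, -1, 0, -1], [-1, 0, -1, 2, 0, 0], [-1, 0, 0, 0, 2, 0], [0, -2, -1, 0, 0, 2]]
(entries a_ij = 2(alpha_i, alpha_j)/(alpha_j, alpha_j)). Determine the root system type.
The matrix has rank 6 with 2's on the diagonal. Reading the off-diagonal entries as Dynkin edges (a single edge where a_ij = a_ji = -1; a double or triple edge where a_ij * a_ji = 2 or 3), the diagram is a chain of 6 nodes with a double edge at one end; the terminal node there is the unique short simple root (B_6). One simple-root ordering that puts it in standard form is (alpha_5, alpha_1, alpha_4, alpha_3, alpha_6, alpha_2). So the algebra is type B_6, i.e. so(13).

B_6 (so(13))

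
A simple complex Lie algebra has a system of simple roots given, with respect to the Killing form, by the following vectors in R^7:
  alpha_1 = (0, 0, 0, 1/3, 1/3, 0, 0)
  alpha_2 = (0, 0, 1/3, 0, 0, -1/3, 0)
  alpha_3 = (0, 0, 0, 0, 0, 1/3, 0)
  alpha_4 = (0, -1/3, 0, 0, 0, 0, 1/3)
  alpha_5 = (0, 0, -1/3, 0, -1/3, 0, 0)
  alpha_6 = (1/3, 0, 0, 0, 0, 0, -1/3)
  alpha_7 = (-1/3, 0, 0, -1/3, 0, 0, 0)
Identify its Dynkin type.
B_7

Compute the Cartan integers a_ij = 2(alpha_i, alpha_j)/(alpha_j, alpha_j); the resulting 7x7 Cartan matrix is
[[2, 0, 0, 0, -1, 0, -1], [0, 2, -2, 0, -1, 0, 0], [0, -1, 2, 0, 0, 0, 0], [0, 0, 0, 2, 0, -1, 0], [-1, -1, 0, 0, 2, 0, 0], [0, 0, 0, -1, 0, 2, -1], [-1, 0, 0, 0, 0, -1, 2]].
The roots have two lengths (squared-length ratio 2:1); the short ones are alpha_{3}. The associated Dynkin diagram is a chain of 7 nodes with a double edge at one end; the terminal node there is the unique short simple root (B_7), so the type is B_7 (the algebra so(15)).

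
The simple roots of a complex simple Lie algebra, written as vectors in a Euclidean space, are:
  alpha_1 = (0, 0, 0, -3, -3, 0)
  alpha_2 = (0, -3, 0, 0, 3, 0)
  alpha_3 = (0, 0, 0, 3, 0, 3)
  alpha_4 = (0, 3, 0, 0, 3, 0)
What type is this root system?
Compute the Cartan integers a_ij = 2(alpha_i, alpha_j)/(alpha_j, alpha_j); the resulting 4x4 Cartan matrix is
[[2, -1, -1, -1], [-1, 2, 0, 0], [-1, 0, 2, 0], [-1, 0, 0, 2]].
All simple roots have the same length, so the diagram is simply laced. The associated Dynkin diagram is a chain of 2 nodes with a fork of two nodes at one end (D_4), so the type is D_4 (the algebra so(8)).

D_4 (so(8))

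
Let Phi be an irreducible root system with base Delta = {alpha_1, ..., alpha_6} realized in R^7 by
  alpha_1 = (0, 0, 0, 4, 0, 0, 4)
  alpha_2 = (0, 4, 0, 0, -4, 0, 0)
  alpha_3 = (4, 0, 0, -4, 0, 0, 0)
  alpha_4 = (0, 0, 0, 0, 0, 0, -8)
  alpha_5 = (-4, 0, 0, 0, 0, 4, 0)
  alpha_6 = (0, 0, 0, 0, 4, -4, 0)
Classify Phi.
Compute the Cartan integers a_ij = 2(alpha_i, alpha_j)/(alpha_j, alpha_j); the resulting 6x6 Cartan matrix is
[[2, 0, -1, -1, 0, 0], [0, 2, 0, 0, 0, -1], [-1, 0, 2, 0, -1, 0], [-2, 0, 0, 2, 0, 0], [0, 0, -1, 0, 2, -1], [0, -1, 0, 0, -1, 2]].
The roots have two lengths (squared-length ratio 2:1); the short ones are alpha_{1,2,3,5,6}. The associated Dynkin diagram is a chain of 6 nodes with a double edge at one end; the terminal node there is the unique long simple root (C_6), so the type is C_6 (the algebra sp(12)).

type C_6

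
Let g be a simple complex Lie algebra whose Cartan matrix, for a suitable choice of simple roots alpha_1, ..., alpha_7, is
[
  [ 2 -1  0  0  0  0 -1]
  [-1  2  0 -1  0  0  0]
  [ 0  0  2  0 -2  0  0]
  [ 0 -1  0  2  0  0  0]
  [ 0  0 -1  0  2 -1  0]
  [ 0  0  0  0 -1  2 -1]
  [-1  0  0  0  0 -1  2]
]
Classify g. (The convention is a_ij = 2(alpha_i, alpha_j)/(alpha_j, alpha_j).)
The matrix has rank 7 with 2's on the diagonal. Reading the off-diagonal entries as Dynkin edges (a single edge where a_ij = a_ji = -1; a double or triple edge where a_ij * a_ji = 2 or 3), the diagram is a chain of 7 nodes with a double edge at one end; the terminal node there is the unique long simple root (C_7). One simple-root ordering that puts it in standard form is (alpha_4, alpha_2, alpha_1, alpha_7, alpha_6, alpha_5, alpha_3). So the algebra is type C_7, i.e. sp(14).

C_7 (sp(14))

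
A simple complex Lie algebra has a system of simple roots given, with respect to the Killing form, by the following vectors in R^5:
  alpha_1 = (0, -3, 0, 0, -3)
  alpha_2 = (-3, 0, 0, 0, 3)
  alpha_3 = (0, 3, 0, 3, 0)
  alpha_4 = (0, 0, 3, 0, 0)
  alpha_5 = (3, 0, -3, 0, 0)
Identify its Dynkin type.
B5

Compute the Cartan integers a_ij = 2(alpha_i, alpha_j)/(alpha_j, alpha_j); the resulting 5x5 Cartan matrix is
[[2, -1, -1, 0, 0], [-1, 2, 0, 0, -1], [-1, 0, 2, 0, 0], [0, 0, 0, 2, -1], [0, -1, 0, -2, 2]].
The roots have two lengths (squared-length ratio 2:1); the short ones are alpha_{4}. The associated Dynkin diagram is a chain of 5 nodes with a double edge at one end; the terminal node there is the unique short simple root (B_5), so the type is B_5 (the algebra so(11)).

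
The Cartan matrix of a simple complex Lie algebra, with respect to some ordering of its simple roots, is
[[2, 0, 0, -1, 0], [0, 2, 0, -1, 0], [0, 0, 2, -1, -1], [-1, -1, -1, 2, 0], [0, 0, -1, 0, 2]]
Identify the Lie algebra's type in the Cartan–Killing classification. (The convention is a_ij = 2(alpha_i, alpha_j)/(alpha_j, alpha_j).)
The matrix has rank 5 with 2's on the diagonal. Reading the off-diagonal entries as Dynkin edges (a single edge where a_ij = a_ji = -1; a double or triple edge where a_ij * a_ji = 2 or 3), the diagram is a chain of 3 nodes with a fork of two nodes at one end (D_5). One simple-root ordering that puts it in standard form is (alpha_5, alpha_3, alpha_4, alpha_1, alpha_2). So the algebra is type D_5, i.e. so(10).

D_5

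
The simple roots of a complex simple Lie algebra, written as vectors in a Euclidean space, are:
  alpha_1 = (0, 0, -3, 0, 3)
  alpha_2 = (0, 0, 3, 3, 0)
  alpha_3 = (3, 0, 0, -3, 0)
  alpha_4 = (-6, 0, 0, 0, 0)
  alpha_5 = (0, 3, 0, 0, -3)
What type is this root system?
C5

Compute the Cartan integers a_ij = 2(alpha_i, alpha_j)/(alpha_j, alpha_j); the resulting 5x5 Cartan matrix is
[[2, -1, 0, 0, -1], [-1, 2, -1, 0, 0], [0, -1, 2, -1, 0], [0, 0, -2, 2, 0], [-1, 0, 0, 0, 2]].
The roots have two lengths (squared-length ratio 2:1); the short ones are alpha_{1,2,3,5}. The associated Dynkin diagram is a chain of 5 nodes with a double edge at one end; the terminal node there is the unique long simple root (C_5), so the type is C_5 (the algebra sp(10)).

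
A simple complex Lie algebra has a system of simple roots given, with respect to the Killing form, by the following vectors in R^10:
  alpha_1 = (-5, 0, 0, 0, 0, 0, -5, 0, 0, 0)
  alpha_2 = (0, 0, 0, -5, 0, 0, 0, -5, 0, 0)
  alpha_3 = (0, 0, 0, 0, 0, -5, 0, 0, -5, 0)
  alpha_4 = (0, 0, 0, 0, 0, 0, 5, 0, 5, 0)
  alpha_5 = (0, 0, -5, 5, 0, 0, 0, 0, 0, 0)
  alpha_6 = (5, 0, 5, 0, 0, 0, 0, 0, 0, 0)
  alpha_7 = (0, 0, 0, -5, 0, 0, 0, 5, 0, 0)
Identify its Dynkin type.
D7

Compute the Cartan integers a_ij = 2(alpha_i, alpha_j)/(alpha_j, alpha_j); the resulting 7x7 Cartan matrix is
[[2, 0, 0, -1, 0, -1, 0], [0, 2, 0, 0, -1, 0, 0], [0, 0, 2, -1, 0, 0, 0], [-1, 0, -1, 2, 0, 0, 0], [0, -1, 0, 0, 2, -1, -1], [-1, 0, 0, 0, -1, 2, 0], [0, 0, 0, 0, -1, 0, 2]].
All simple roots have the same length, so the diagram is simply laced. The associated Dynkin diagram is a chain of 5 nodes with a fork of two nodes at one end (D_7), so the type is D_7 (the algebra so(14)).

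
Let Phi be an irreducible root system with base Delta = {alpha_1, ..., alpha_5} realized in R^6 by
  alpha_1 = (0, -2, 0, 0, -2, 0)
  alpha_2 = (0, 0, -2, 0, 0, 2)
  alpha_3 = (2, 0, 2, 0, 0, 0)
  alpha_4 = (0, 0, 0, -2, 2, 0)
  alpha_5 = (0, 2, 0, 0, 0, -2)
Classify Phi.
A_5

Compute the Cartan integers a_ij = 2(alpha_i, alpha_j)/(alpha_j, alpha_j); the resulting 5x5 Cartan matrix is
[[2, 0, 0, -1, -1], [0, 2, -1, 0, -1], [0, -1, 2, 0, 0], [-1, 0, 0, 2, 0], [-1, -1, 0, 0, 2]].
All simple roots have the same length, so the diagram is simply laced. The associated Dynkin diagram is a chain of 5 nodes with single edges (A_5), so the type is A_5 (the algebra sl(6)).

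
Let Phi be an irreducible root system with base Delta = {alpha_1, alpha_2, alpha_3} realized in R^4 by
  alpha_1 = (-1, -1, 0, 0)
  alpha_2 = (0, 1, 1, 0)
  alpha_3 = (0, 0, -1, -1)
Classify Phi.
A3

Compute the Cartan integers a_ij = 2(alpha_i, alpha_j)/(alpha_j, alpha_j); the resulting 3x3 Cartan matrix is
[[2, -1, 0], [-1, 2, -1], [0, -1, 2]].
All simple roots have the same length, so the diagram is simply laced. The associated Dynkin diagram is a chain of 3 nodes with single edges (A_3), so the type is A_3 (the algebra sl(4)).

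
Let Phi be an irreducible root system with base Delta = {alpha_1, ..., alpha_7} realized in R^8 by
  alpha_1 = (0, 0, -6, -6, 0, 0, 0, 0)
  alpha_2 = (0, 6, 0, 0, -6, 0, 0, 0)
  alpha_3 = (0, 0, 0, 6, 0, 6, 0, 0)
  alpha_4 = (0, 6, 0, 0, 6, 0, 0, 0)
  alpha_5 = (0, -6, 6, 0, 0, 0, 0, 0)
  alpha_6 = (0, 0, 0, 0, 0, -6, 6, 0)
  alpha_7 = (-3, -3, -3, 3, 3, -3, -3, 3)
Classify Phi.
E7

Compute the Cartan integers a_ij = 2(alpha_i, alpha_j)/(alpha_j, alpha_j); the resulting 7x7 Cartan matrix is
[[2, 0, -1, 0, -1, 0, 0], [0, 2, 0, 0, -1, 0, -1], [-1, 0, 2, 0, 0, -1, 0], [0, 0, 0, 2, -1, 0, 0], [-1, -1, 0, -1, 2, 0, 0], [0, 0, -1, 0, 0, 2, 0], [0, -1, 0, 0, 0, 0, 2]].
All simple roots have the same length, so the diagram is simply laced. The associated Dynkin diagram is a chain of 6 nodes with one extra node attached to the third node from one end (E_7), so the type is E_7.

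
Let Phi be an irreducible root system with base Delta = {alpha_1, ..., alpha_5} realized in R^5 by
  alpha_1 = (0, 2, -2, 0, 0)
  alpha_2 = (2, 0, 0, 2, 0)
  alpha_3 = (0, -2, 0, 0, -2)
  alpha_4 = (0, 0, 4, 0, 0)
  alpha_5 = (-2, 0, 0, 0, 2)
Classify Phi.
C_5 (sp(10))

Compute the Cartan integers a_ij = 2(alpha_i, alpha_j)/(alpha_j, alpha_j); the resulting 5x5 Cartan matrix is
[[2, 0, -1, -1, 0], [0, 2, 0, 0, -1], [-1, 0, 2, 0, -1], [-2, 0, 0, 2, 0], [0, -1, -1, 0, 2]].
The roots have two lengths (squared-length ratio 2:1); the short ones are alpha_{1,2,3,5}. The associated Dynkin diagram is a chain of 5 nodes with a double edge at one end; the terminal node there is the unique long simple root (C_5), so the type is C_5 (the algebra sp(10)).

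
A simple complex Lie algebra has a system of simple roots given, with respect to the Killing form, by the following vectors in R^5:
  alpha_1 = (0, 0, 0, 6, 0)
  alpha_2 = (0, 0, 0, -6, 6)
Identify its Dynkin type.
B_2

Compute the Cartan integers a_ij = 2(alpha_i, alpha_j)/(alpha_j, alpha_j); the resulting 2x2 Cartan matrix is
[[2, -1], [-2, 2]].
The roots have two lengths (squared-length ratio 2:1); the short ones are alpha_{1}. The associated Dynkin diagram is a chain of 2 nodes with a double edge at one end; the terminal node there is the unique short simple root (B_2), so the type is B_2 (the algebra so(5)).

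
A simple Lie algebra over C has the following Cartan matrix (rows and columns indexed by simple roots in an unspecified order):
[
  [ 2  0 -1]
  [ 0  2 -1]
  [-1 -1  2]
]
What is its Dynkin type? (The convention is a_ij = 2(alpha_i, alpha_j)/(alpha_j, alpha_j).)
The matrix has rank 3 with 2's on the diagonal. Reading the off-diagonal entries as Dynkin edges (a single edge where a_ij = a_ji = -1; a double or triple edge where a_ij * a_ji = 2 or 3), the diagram is a chain of 3 nodes with single edges (A_3). One simple-root ordering that puts it in standard form is (alpha_2, alpha_3, alpha_1). So the algebra is type A_3, i.e. sl(4).

A3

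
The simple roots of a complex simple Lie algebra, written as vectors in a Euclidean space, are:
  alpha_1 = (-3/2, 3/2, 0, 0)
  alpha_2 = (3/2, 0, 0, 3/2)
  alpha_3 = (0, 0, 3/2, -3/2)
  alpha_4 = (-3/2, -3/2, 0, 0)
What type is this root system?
Compute the Cartan integers a_ij = 2(alpha_i, alpha_j)/(alpha_j, alpha_j); the resulting 4x4 Cartan matrix is
[[2, -1, 0, 0], [-1, 2, -1, -1], [0, -1, 2, 0], [0, -1, 0, 2]].
All simple roots have the same length, so the diagram is simply laced. The associated Dynkin diagram is a chain of 2 nodes with a fork of two nodes at one end (D_4), so the type is D_4 (the algebra so(8)).

D_4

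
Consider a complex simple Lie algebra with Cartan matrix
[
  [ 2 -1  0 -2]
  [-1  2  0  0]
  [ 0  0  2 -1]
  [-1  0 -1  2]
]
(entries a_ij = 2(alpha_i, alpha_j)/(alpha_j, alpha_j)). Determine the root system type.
The matrix has rank 4 with 2's on the diagonal. Reading the off-diagonal entries as Dynkin edges (a single edge where a_ij = a_ji = -1; a double or triple edge where a_ij * a_ji = 2 or 3), the diagram is a chain of 4 nodes with a double edge between the middle two (F_4). One simple-root ordering that puts it in standard form is (alpha_2, alpha_1, alpha_4, alpha_3). So the algebra is type F_4.

F4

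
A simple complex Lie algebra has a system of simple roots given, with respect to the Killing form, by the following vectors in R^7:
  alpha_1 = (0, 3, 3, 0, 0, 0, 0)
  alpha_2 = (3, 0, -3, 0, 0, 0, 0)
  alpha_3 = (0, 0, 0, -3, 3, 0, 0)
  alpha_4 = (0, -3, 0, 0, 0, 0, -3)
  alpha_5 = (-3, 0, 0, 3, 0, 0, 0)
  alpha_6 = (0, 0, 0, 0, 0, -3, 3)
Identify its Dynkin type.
type A_6

Compute the Cartan integers a_ij = 2(alpha_i, alpha_j)/(alpha_j, alpha_j); the resulting 6x6 Cartan matrix is
[[2, -1, 0, -1, 0, 0], [-1, 2, 0, 0, -1, 0], [0, 0, 2, 0, -1, 0], [-1, 0, 0, 2, 0, -1], [0, -1, -1, 0, 2, 0], [0, 0, 0, -1, 0, 2]].
All simple roots have the same length, so the diagram is simply laced. The associated Dynkin diagram is a chain of 6 nodes with single edges (A_6), so the type is A_6 (the algebra sl(7)).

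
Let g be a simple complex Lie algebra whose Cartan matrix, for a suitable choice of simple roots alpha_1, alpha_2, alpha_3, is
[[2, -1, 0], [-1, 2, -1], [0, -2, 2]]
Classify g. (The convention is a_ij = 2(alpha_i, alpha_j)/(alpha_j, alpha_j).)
type C_3

The matrix has rank 3 with 2's on the diagonal. Reading the off-diagonal entries as Dynkin edges (a single edge where a_ij = a_ji = -1; a double or triple edge where a_ij * a_ji = 2 or 3), the diagram is a chain of 3 nodes with a double edge at one end; the terminal node there is the unique long simple root (C_3). One simple-root ordering that puts it in standard form is (alpha_1, alpha_2, alpha_3). So the algebra is type C_3, i.e. sp(6).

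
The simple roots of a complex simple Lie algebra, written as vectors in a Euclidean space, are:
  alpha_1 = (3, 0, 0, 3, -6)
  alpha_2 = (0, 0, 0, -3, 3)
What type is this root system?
Compute the Cartan integers a_ij = 2(alpha_i, alpha_j)/(alpha_j, alpha_j); the resulting 2x2 Cartan matrix is
[[2, -3], [-1, 2]].
The roots have two lengths (squared-length ratio 3:1); the short ones are alpha_{2}. The associated Dynkin diagram is two nodes joined by a triple edge (G_2), so the type is G_2.

G2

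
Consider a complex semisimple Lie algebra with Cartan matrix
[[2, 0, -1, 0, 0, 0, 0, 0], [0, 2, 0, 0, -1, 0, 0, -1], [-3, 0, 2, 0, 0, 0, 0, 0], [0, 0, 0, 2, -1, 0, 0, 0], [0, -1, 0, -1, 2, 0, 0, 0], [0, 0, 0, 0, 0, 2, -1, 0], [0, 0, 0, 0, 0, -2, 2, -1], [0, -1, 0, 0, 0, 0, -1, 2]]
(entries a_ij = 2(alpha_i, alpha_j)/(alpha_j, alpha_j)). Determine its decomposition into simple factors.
B6 + G2

The diagram associated to this matrix has two connected components: the simple roots {alpha_2, alpha_4, alpha_5, alpha_6, alpha_7, alpha_8} form a chain of 6 nodes with a double edge at one end; the terminal node there is the unique short simple root (B_6), and {alpha_1, alpha_3} form two nodes joined by a triple edge (G_2). A semisimple Lie algebra decomposes uniquely as the direct sum of simple ideals, one per connected component of its Dynkin diagram, so g ≅ B_6 ⊕ G_2 (dimension 78 + 14 = 92).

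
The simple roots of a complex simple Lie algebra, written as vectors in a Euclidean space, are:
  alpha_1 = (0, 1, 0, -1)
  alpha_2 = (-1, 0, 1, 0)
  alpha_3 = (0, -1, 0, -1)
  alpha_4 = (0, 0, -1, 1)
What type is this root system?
D_4 (so(8))

Compute the Cartan integers a_ij = 2(alpha_i, alpha_j)/(alpha_j, alpha_j); the resulting 4x4 Cartan matrix is
[[2, 0, 0, -1], [0, 2, 0, -1], [0, 0, 2, -1], [-1, -1, -1, 2]].
All simple roots have the same length, so the diagram is simply laced. The associated Dynkin diagram is a chain of 2 nodes with a fork of two nodes at one end (D_4), so the type is D_4 (the algebra so(8)).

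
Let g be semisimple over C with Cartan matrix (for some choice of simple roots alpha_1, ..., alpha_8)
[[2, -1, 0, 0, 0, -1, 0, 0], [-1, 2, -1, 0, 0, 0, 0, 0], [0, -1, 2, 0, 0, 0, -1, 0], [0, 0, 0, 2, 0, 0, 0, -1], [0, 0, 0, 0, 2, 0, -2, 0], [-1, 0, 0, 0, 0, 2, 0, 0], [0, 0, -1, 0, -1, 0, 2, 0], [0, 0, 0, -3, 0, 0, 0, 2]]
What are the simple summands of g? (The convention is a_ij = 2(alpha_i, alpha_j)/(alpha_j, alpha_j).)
The diagram associated to this matrix has two connected components: the simple roots {alpha_1, alpha_2, alpha_3, alpha_5, alpha_6, alpha_7} form a chain of 6 nodes with a double edge at one end; the terminal node there is the unique long simple root (C_6), and {alpha_4, alpha_8} form two nodes joined by a triple edge (G_2). A semisimple Lie algebra decomposes uniquely as the direct sum of simple ideals, one per connected component of its Dynkin diagram, so g ≅ C_6 ⊕ G_2 (dimension 78 + 14 = 92).

C_6 + G_2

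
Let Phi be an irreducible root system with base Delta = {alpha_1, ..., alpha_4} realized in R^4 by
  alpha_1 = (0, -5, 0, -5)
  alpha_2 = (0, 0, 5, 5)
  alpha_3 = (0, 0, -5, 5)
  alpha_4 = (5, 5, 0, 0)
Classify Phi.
Compute the Cartan integers a_ij = 2(alpha_i, alpha_j)/(alpha_j, alpha_j); the resulting 4x4 Cartan matrix is
[[2, -1, -1, -1], [-1, 2, 0, 0], [-1, 0, 2, 0], [-1, 0, 0, 2]].
All simple roots have the same length, so the diagram is simply laced. The associated Dynkin diagram is a chain of 2 nodes with a fork of two nodes at one end (D_4), so the type is D_4 (the algebra so(8)).

type D_4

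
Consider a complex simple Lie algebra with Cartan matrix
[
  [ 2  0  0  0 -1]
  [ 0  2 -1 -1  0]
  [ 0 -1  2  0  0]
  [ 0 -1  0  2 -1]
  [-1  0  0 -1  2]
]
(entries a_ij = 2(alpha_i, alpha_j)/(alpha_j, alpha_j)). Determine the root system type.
The matrix has rank 5 with 2's on the diagonal. Reading the off-diagonal entries as Dynkin edges (a single edge where a_ij = a_ji = -1; a double or triple edge where a_ij * a_ji = 2 or 3), the diagram is a chain of 5 nodes with single edges (A_5). One simple-root ordering that puts it in standard form is (alpha_3, alpha_2, alpha_4, alpha_5, alpha_1). So the algebra is type A_5, i.e. sl(6).

A_5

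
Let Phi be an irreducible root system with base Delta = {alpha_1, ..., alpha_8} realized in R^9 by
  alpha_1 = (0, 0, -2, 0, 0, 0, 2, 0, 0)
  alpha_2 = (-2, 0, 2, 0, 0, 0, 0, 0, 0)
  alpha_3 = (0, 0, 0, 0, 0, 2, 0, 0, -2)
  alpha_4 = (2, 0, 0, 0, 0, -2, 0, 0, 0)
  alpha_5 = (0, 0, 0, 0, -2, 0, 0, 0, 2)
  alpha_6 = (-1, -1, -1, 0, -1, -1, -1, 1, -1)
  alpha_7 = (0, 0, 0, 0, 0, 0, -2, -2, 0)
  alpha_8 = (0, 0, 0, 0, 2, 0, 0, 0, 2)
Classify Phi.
Compute the Cartan integers a_ij = 2(alpha_i, alpha_j)/(alpha_j, alpha_j); the resulting 8x8 Cartan matrix is
[[2, -1, 0, 0, 0, 0, -1, 0], [-1, 2, 0, -1, 0, 0, 0, 0], [0, 0, 2, -1, -1, 0, 0, -1], [0, -1, -1, 2, 0, 0, 0, 0], [0, 0, -1, 0, 2, 0, 0, 0], [0, 0, 0, 0, 0, 2, 0, -1], [-1, 0, 0, 0, 0, 0, 2, 0], [0, 0, -1, 0, 0, -1, 0, 2]].
All simple roots have the same length, so the diagram is simply laced. The associated Dynkin diagram is a chain of 7 nodes with one extra node attached to the third node from one end (E_8), so the type is E_8.

E_8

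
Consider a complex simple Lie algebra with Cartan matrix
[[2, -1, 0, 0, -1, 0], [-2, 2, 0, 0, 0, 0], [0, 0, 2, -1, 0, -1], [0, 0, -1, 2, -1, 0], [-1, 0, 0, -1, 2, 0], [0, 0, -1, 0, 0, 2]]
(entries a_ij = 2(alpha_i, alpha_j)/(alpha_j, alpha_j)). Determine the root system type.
The matrix has rank 6 with 2's on the diagonal. Reading the off-diagonal entries as Dynkin edges (a single edge where a_ij = a_ji = -1; a double or triple edge where a_ij * a_ji = 2 or 3), the diagram is a chain of 6 nodes with a double edge at one end; the terminal node there is the unique long simple root (C_6). One simple-root ordering that puts it in standard form is (alpha_6, alpha_3, alpha_4, alpha_5, alpha_1, alpha_2). So the algebra is type C_6, i.e. sp(12).

C_6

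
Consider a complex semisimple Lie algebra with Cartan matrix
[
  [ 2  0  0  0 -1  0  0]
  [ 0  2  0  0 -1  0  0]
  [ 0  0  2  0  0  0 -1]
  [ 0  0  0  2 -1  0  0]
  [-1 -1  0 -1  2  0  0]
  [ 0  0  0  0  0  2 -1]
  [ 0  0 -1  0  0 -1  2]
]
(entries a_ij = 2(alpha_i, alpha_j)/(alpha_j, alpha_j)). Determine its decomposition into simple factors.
The diagram associated to this matrix has two connected components: the simple roots {alpha_3, alpha_6, alpha_7} form a chain of 3 nodes with single edges (A_3), and {alpha_1, alpha_2, alpha_4, alpha_5} form a chain of 2 nodes with a fork of two nodes at one end (D_4). A semisimple Lie algebra decomposes uniquely as the direct sum of simple ideals, one per connected component of its Dynkin diagram, so g ≅ A_3 ⊕ D_4 (dimension 15 + 28 = 43).

A_3 (sl(4)) + D_4 (so(8))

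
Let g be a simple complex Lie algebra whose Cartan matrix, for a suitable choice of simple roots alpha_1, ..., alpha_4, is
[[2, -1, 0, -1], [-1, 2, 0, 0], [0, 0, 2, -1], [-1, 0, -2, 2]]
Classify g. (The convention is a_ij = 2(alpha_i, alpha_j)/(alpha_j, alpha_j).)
B_4 (so(9))

The matrix has rank 4 with 2's on the diagonal. Reading the off-diagonal entries as Dynkin edges (a single edge where a_ij = a_ji = -1; a double or triple edge where a_ij * a_ji = 2 or 3), the diagram is a chain of 4 nodes with a double edge at one end; the terminal node there is the unique short simple root (B_4). One simple-root ordering that puts it in standard form is (alpha_2, alpha_1, alpha_4, alpha_3). So the algebra is type B_4, i.e. so(9).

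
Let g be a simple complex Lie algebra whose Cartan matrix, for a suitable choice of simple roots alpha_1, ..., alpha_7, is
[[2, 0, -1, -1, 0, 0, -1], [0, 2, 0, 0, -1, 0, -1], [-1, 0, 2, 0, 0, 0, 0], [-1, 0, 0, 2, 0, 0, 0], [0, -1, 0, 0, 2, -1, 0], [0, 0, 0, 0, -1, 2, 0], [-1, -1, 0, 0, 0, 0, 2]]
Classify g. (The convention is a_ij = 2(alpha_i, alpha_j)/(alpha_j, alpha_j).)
The matrix has rank 7 with 2's on the diagonal. Reading the off-diagonal entries as Dynkin edges (a single edge where a_ij = a_ji = -1; a double or triple edge where a_ij * a_ji = 2 or 3), the diagram is a chain of 5 nodes with a fork of two nodes at one end (D_7). One simple-root ordering that puts it in standard form is (alpha_6, alpha_5, alpha_2, alpha_7, alpha_1, alpha_4, alpha_3). So the algebra is type D_7, i.e. so(14).

D7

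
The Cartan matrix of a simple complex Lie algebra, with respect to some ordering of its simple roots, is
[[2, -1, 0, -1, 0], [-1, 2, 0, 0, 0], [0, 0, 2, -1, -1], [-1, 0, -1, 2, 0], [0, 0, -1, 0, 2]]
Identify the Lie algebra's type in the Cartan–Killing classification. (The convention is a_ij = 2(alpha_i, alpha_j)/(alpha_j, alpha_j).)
A_5

The matrix has rank 5 with 2's on the diagonal. Reading the off-diagonal entries as Dynkin edges (a single edge where a_ij = a_ji = -1; a double or triple edge where a_ij * a_ji = 2 or 3), the diagram is a chain of 5 nodes with single edges (A_5). One simple-root ordering that puts it in standard form is (alpha_5, alpha_3, alpha_4, alpha_1, alpha_2). So the algebra is type A_5, i.e. sl(6).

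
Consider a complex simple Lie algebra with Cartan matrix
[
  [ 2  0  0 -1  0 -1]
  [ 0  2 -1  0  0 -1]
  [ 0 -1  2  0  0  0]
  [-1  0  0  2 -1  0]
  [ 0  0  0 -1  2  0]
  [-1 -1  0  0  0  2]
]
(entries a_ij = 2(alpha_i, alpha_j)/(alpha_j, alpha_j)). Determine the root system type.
A6

The matrix has rank 6 with 2's on the diagonal. Reading the off-diagonal entries as Dynkin edges (a single edge where a_ij = a_ji = -1; a double or triple edge where a_ij * a_ji = 2 or 3), the diagram is a chain of 6 nodes with single edges (A_6). One simple-root ordering that puts it in standard form is (alpha_5, alpha_4, alpha_1, alpha_6, alpha_2, alpha_3). So the algebra is type A_6, i.e. sl(7).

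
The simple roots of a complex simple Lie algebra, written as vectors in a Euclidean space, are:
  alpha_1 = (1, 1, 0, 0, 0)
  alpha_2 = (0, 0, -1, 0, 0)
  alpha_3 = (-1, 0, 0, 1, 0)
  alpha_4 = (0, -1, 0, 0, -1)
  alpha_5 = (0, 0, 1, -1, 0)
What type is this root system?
B5

Compute the Cartan integers a_ij = 2(alpha_i, alpha_j)/(alpha_j, alpha_j); the resulting 5x5 Cartan matrix is
[[2, 0, -1, -1, 0], [0, 2, 0, 0, -1], [-1, 0, 2, 0, -1], [-1, 0, 0, 2, 0], [0, -2, -1, 0, 2]].
The roots have two lengths (squared-length ratio 2:1); the short ones are alpha_{2}. The associated Dynkin diagram is a chain of 5 nodes with a double edge at one end; the terminal node there is the unique short simple root (B_5), so the type is B_5 (the algebra so(11)).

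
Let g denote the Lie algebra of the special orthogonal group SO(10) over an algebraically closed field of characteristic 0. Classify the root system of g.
This is so(10) with 10 even, which has dimension 10(10-1)/2 = 45 and rank 10/2 = 5. In the classification of classical Lie algebras, the orthogonal algebra so(2n) in an even number of variables has type D_n; here n = 5, so the Dynkin diagram is a chain of 3 nodes with a fork of two nodes at one end (D_5). Hence the type is D_5.

D_5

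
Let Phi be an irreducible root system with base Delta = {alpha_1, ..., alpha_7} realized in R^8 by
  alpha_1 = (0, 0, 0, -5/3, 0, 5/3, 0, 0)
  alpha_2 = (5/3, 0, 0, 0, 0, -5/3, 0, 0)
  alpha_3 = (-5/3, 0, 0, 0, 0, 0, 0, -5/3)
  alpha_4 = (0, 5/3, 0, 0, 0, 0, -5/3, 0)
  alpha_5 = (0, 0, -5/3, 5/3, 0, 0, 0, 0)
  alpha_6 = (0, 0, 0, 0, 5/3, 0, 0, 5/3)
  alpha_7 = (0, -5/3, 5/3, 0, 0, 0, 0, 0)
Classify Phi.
Compute the Cartan integers a_ij = 2(alpha_i, alpha_j)/(alpha_j, alpha_j); the resulting 7x7 Cartan matrix is
[[2, -1, 0, 0, -1, 0, 0], [-1, 2, -1, 0, 0, 0, 0], [0, -1, 2, 0, 0, -1, 0], [0, 0, 0, 2, 0, 0, -1], [-1, 0, 0, 0, 2, 0, -1], [0, 0, -1, 0, 0, 2, 0], [0, 0, 0, -1, -1, 0, 2]].
All simple roots have the same length, so the diagram is simply laced. The associated Dynkin diagram is a chain of 7 nodes with single edges (A_7), so the type is A_7 (the algebra sl(8)).

type A_7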